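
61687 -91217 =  - 29530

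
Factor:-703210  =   - 2^1*5^1*70321^1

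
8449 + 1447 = 9896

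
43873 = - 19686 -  - 63559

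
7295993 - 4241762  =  3054231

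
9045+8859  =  17904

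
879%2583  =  879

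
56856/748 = 76 + 2/187 = 76.01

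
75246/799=94 + 140/799 = 94.18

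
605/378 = 1  +  227/378  =  1.60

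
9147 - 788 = 8359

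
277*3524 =976148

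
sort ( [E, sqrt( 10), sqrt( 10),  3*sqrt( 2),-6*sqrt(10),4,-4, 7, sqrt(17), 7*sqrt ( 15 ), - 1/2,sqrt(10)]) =[ -6*sqrt( 10), - 4, - 1/2, E, sqrt( 10 ),sqrt( 10) , sqrt( 10 ), 4, sqrt(17),3*sqrt( 2), 7,7*sqrt( 15) ] 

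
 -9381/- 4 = 9381/4  =  2345.25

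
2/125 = 2/125= 0.02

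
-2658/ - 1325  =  2 + 8/1325 = 2.01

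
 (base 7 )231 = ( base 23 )55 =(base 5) 440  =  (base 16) 78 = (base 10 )120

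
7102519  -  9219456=  -  2116937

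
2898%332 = 242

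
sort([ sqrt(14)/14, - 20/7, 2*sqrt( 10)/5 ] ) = [ - 20/7 , sqrt ( 14) /14,2 * sqrt( 10) /5 ] 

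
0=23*0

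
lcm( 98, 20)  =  980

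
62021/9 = 6891+2/9 = 6891.22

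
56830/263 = 56830/263 = 216.08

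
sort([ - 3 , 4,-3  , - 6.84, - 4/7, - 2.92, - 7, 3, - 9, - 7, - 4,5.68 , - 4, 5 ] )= [ -9, - 7, - 7, - 6.84, - 4, - 4, - 3, - 3, - 2.92, -4/7,3,4, 5, 5.68]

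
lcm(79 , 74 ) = 5846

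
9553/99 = 96 +49/99 = 96.49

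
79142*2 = 158284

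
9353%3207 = 2939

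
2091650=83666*25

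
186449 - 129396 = 57053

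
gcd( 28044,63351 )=9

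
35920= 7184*5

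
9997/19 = 526 + 3/19 = 526.16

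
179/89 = 179/89 =2.01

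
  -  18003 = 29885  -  47888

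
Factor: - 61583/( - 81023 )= 61583^1*81023^(- 1 )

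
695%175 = 170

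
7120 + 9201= 16321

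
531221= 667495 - 136274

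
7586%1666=922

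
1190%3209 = 1190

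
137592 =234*588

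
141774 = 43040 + 98734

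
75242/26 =37621/13 = 2893.92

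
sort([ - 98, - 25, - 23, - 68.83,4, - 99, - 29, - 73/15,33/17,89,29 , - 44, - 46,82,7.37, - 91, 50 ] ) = [ - 99, - 98,-91, - 68.83, - 46,-44, - 29, - 25, - 23, - 73/15,  33/17, 4,7.37,29, 50,82,89]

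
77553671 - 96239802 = - 18686131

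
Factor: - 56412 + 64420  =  8008 = 2^3 * 7^1*11^1*13^1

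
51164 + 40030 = 91194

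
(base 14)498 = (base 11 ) 765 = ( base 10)918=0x396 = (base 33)rr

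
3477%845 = 97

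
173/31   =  173/31 = 5.58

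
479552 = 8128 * 59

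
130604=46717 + 83887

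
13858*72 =997776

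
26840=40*671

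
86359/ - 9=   -  86359/9 = -9595.44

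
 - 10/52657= -10/52657 = -  0.00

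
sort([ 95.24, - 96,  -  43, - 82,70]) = [ - 96 ,-82, - 43,70, 95.24 ]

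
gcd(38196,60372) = 36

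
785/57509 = 785/57509 = 0.01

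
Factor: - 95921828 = - 2^2*23980457^1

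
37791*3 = 113373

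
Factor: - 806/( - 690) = 403/345 = 3^( - 1 )*5^( - 1)*13^1*23^( - 1) * 31^1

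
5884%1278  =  772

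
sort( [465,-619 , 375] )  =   [ - 619,375,465]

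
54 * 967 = 52218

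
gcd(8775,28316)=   1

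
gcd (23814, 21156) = 6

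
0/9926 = 0 = 0.00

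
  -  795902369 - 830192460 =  - 1626094829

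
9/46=9/46=0.20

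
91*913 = 83083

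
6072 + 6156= 12228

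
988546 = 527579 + 460967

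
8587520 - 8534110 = 53410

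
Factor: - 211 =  - 211^1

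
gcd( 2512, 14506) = 2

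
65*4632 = 301080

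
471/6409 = 471/6409 = 0.07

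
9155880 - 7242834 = 1913046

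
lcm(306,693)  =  23562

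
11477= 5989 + 5488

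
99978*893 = 89280354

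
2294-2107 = 187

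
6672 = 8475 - 1803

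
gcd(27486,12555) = 27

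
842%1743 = 842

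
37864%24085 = 13779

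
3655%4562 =3655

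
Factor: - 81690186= -2^1*3^1*71^1*113^1*1697^1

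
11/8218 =11/8218 = 0.00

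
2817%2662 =155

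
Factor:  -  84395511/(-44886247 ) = 3^2*7^( - 1 )*19^1*493541^1 * 6412321^(- 1)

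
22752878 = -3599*( - 6322)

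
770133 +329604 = 1099737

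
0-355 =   -  355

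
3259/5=3259/5 = 651.80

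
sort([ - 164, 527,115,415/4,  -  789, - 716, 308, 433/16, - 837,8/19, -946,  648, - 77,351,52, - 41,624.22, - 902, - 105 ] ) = [ - 946, - 902, - 837, -789,-716 ,  -  164, - 105, - 77, - 41, 8/19,433/16 , 52,415/4,115, 308,351,527,624.22,648 ] 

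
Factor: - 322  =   - 2^1*7^1 *23^1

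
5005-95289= - 90284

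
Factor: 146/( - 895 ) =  - 2^1*5^(-1 ) * 73^1*179^(  -  1 ) 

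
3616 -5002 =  - 1386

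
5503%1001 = 498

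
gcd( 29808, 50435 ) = 1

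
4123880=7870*524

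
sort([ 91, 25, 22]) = [22 , 25, 91]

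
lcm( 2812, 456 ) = 16872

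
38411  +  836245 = 874656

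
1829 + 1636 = 3465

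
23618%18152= 5466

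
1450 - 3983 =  -2533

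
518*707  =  366226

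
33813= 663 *51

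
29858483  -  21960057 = 7898426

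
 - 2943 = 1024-3967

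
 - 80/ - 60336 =5/3771= 0.00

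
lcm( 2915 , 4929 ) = 271095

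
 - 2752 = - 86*32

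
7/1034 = 7/1034 = 0.01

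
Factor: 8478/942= 3^2 = 9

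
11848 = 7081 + 4767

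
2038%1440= 598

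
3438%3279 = 159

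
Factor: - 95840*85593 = - 8203233120 = - 2^5 * 3^1*5^1*103^1 * 277^1 * 599^1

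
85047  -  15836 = 69211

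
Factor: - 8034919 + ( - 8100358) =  - 16135277 = -  43^1*353^1*1063^1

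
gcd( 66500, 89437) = 1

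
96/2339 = 96/2339 = 0.04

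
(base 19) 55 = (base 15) 6A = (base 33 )31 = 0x64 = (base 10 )100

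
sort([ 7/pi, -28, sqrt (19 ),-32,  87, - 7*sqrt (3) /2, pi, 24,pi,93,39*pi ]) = [-32, - 28, - 7*sqrt(3 )/2, 7/pi, pi, pi,sqrt(19), 24, 87,93, 39*pi ]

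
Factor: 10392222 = 2^1*3^1*1732037^1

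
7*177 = 1239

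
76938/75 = 1025 + 21/25 = 1025.84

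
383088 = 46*8328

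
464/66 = 232/33 = 7.03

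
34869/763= 45  +  534/763=45.70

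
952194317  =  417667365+534526952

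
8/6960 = 1/870 = 0.00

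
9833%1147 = 657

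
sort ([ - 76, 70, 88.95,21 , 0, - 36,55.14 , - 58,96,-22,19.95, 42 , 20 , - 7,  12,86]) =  [ - 76, - 58 , - 36, - 22, - 7,0,12 , 19.95,20,21,  42,55.14 , 70 , 86,88.95,96]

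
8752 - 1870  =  6882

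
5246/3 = 5246/3= 1748.67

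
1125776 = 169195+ 956581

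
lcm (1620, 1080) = 3240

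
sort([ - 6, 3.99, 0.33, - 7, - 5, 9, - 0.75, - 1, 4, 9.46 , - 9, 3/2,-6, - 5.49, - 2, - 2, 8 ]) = [ - 9,-7,- 6, -6, - 5.49,-5  , - 2, - 2, - 1, - 0.75 , 0.33 , 3/2,3.99, 4, 8, 9, 9.46 ] 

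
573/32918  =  573/32918 = 0.02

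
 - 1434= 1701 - 3135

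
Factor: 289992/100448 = 843/292 = 2^(-2)*3^1*73^( - 1)*281^1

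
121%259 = 121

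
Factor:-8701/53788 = -2^( - 2)*11^1*17^( - 1) = - 11/68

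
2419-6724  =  -4305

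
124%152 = 124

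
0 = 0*539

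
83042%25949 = 5195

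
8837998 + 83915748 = 92753746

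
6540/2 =3270 = 3270.00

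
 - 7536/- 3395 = 2+746/3395 =2.22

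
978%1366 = 978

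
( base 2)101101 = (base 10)45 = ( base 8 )55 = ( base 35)1a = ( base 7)63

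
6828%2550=1728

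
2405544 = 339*7096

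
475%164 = 147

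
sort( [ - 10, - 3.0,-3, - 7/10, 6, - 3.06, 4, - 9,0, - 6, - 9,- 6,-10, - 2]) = [ - 10, - 10,- 9, - 9,-6 , - 6, - 3.06, - 3.0,- 3 ,-2,-7/10,0,4, 6] 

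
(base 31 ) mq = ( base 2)1011000100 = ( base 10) 708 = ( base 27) q6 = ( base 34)ks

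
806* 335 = 270010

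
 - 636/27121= - 636/27121 = - 0.02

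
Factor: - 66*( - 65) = 4290  =  2^1*3^1*5^1*11^1*13^1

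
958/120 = 479/60 = 7.98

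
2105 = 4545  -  2440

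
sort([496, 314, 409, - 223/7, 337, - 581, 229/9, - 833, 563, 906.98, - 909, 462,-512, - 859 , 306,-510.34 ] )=[ - 909, -859,  -  833, - 581, - 512, - 510.34, - 223/7,229/9, 306, 314, 337, 409 , 462,496,563,906.98 ] 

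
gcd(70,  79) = 1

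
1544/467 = 3 + 143/467 = 3.31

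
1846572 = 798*2314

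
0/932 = 0 = 0.00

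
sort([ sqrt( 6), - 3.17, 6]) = [ -3.17, sqrt( 6),6 ]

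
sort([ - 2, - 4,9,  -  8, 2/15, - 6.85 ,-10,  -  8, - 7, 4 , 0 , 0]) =[-10,  -  8,-8,-7,  -  6.85, - 4, - 2, 0,0,2/15, 4, 9] 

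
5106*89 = 454434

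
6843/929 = 6843/929 =7.37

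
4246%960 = 406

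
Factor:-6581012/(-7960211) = 2^2*7^(-1 ) * 31^(-1) * 36683^( - 1)*1645253^1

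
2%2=0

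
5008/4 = 1252= 1252.00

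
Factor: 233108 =2^2*101^1* 577^1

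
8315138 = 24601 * 338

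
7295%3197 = 901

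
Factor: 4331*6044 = 26176564 = 2^2*61^1*71^1 * 1511^1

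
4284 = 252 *17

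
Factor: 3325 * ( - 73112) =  - 243097400 = -2^3*5^2*7^1*13^1*19^2* 37^1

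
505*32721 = 16524105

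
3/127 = 3/127 = 0.02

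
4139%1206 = 521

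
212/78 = 2 + 28/39 = 2.72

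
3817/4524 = 3817/4524 = 0.84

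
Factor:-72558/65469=- 2^1*3^1*29^1 * 157^( - 1 )=   - 174/157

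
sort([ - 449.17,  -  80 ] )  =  [-449.17, - 80]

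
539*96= 51744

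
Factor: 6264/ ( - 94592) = -783/11824 = - 2^(-4) * 3^3*29^1*739^(-1)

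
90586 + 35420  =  126006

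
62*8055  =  499410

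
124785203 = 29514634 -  - 95270569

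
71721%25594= 20533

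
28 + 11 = 39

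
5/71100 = 1/14220 = 0.00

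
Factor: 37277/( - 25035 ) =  - 3^(  -  1 )*5^( - 1)*1669^(-1 )*37277^1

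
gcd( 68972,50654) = 86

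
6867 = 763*9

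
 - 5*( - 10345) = 51725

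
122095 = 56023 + 66072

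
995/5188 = 995/5188 = 0.19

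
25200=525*48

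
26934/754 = 13467/377 = 35.72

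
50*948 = 47400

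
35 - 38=-3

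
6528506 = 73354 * 89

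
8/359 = 8/359 = 0.02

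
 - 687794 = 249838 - 937632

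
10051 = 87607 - 77556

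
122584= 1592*77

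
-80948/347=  - 80948/347  =  - 233.28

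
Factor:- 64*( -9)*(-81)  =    -  2^6*3^6 = -46656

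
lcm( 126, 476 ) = 4284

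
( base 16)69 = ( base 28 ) 3L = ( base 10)105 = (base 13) 81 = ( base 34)33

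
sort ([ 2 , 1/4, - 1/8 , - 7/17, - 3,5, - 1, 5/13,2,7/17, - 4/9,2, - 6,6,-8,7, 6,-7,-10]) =[ - 10,-8, - 7,  -  6,  -  3,-1,-4/9,-7/17,  -  1/8,1/4,5/13 , 7/17,  2, 2 , 2 , 5, 6 , 6,7 ]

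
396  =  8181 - 7785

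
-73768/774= -96 + 268/387 = - 95.31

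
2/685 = 2/685 = 0.00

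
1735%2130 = 1735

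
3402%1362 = 678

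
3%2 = 1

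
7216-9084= - 1868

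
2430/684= 135/38 = 3.55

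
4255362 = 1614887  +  2640475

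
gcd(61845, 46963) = 7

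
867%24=3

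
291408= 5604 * 52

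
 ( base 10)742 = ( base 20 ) 1h2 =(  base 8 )1346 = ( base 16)2e6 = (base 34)ls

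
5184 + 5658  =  10842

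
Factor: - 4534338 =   -  2^1 * 3^1*733^1*1031^1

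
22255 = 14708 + 7547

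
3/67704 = 1/22568 = 0.00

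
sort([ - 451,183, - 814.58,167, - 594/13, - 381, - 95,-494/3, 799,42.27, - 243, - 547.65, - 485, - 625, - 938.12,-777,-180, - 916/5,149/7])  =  [ - 938.12, - 814.58 , - 777, - 625, -547.65,  -  485  , - 451,  -  381 , - 243, - 916/5, - 180, - 494/3, - 95, - 594/13, 149/7, 42.27,167,183,799] 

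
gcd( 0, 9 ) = 9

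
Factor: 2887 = 2887^1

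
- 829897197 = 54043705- 883940902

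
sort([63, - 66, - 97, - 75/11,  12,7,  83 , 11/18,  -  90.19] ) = [ - 97, - 90.19,-66, - 75/11, 11/18,7,12,63, 83] 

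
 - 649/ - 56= 649/56 = 11.59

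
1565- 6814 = - 5249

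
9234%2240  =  274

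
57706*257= 14830442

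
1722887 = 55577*31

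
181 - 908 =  - 727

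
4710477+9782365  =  14492842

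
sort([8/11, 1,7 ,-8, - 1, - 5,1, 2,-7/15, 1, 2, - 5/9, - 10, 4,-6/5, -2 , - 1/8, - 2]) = [ - 10, - 8, - 5,  -  2, - 2, - 6/5, - 1, -5/9, - 7/15,-1/8, 8/11, 1,1,  1,2,2,4,7 ] 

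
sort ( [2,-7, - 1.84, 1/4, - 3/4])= [ - 7, - 1.84, - 3/4,  1/4,2]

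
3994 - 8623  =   - 4629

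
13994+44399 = 58393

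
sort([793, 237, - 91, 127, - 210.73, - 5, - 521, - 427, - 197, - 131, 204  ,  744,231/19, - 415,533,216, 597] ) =[  -  521, - 427, - 415, - 210.73, - 197, - 131,- 91, - 5, 231/19,127,204, 216,237, 533,  597, 744,793] 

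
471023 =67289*7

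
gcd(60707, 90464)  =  1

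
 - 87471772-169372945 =-256844717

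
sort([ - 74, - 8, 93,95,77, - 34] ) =[ - 74, - 34,- 8,77,93,95]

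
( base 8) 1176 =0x27e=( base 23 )14H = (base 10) 638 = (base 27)nh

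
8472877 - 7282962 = 1189915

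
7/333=7/333  =  0.02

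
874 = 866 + 8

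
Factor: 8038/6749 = 2^1 * 17^( - 1 )*397^(-1 )*4019^1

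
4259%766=429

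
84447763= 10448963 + 73998800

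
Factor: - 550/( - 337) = 2^1*5^2*11^1*  337^( - 1 )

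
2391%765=96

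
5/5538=5/5538 = 0.00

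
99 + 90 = 189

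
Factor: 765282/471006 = 931/573=3^( - 1) * 7^2 *19^1 * 191^( - 1)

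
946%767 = 179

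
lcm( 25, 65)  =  325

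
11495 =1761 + 9734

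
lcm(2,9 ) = 18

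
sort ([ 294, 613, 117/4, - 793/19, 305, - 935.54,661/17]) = [-935.54,-793/19,  117/4, 661/17, 294,305, 613 ]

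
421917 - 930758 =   -  508841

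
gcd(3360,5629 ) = 1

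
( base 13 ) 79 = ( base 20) 50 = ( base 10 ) 100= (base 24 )44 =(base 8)144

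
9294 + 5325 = 14619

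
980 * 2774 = 2718520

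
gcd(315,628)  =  1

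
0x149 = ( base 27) C5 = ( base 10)329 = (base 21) fe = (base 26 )CH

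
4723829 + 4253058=8976887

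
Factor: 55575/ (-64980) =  - 65/76 = - 2^(-2)*5^1 * 13^1 * 19^ ( - 1 ) 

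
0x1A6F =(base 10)6767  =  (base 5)204032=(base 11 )50A2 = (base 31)719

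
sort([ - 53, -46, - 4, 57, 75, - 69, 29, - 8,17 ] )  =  [ - 69, - 53, - 46, - 8, - 4,17, 29, 57, 75]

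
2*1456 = 2912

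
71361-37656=33705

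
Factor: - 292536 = - 2^3 * 3^2*17^1*239^1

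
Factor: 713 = 23^1*31^1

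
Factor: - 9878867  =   - 9878867^1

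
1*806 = 806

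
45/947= 45/947 = 0.05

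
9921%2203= 1109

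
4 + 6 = 10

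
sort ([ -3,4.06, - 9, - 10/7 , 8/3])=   [-9, - 3, -10/7,8/3,  4.06]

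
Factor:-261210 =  - 2^1* 3^1*5^1*8707^1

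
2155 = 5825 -3670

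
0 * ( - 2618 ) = 0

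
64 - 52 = 12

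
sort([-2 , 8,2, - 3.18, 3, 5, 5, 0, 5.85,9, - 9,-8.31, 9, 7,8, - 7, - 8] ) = [ - 9, - 8.31, - 8, -7, - 3.18,-2,  0, 2, 3,5 , 5, 5.85, 7,  8 , 8, 9, 9 ]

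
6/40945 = 6/40945= 0.00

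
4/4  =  1  =  1.00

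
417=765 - 348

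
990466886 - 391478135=598988751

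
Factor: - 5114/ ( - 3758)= 2557/1879 = 1879^(  -  1 )*2557^1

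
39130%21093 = 18037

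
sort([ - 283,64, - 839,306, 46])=[-839 , - 283, 46, 64, 306] 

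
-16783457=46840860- 63624317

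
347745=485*717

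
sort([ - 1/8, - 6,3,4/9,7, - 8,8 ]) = [ - 8, -6, - 1/8, 4/9,3, 7,8 ] 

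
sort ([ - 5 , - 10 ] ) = [ - 10, - 5 ] 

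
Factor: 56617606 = 2^1*19^1*1489937^1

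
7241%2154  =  779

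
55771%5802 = 3553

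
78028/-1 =-78028+0/1 = -  78028.00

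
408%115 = 63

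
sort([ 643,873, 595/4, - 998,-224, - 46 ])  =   [-998  , - 224,- 46, 595/4,643, 873 ]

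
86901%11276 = 7969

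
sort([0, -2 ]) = [ - 2, 0 ]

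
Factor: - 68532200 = -2^3 * 5^2*11^1*31151^1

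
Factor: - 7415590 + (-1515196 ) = -2^1*211^1*21163^1 = - 8930786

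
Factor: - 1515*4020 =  - 2^2*3^2*5^2*67^1*101^1=- 6090300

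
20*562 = 11240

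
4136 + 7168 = 11304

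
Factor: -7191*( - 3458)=2^1* 3^2*7^1*13^1*17^1 * 19^1*47^1 = 24866478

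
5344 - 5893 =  - 549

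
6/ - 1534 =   -  3/767 = -0.00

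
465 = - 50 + 515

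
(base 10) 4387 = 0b1000100100011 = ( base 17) F31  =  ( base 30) 4q7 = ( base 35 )3kc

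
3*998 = 2994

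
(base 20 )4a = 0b1011010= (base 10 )90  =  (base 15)60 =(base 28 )36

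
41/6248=41/6248= 0.01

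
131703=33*3991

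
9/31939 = 9/31939 = 0.00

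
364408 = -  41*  (-8888)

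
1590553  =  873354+717199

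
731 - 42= 689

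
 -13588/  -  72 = 188+13/18  =  188.72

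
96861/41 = 2362 +19/41 = 2362.46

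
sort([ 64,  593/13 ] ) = [ 593/13,64 ]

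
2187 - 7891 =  - 5704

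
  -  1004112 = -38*26424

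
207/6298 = 207/6298 = 0.03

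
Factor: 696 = 2^3*  3^1 * 29^1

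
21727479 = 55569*391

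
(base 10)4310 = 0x10d6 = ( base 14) 17dc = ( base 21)9G5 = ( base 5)114220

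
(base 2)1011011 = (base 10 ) 91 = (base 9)111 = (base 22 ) 43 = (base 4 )1123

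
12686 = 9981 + 2705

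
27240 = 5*5448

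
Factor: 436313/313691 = 7^( - 1 )*41^( - 1)*1093^( - 1)*436313^1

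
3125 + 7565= 10690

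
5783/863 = 5783/863  =  6.70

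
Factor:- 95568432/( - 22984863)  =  31856144/7661621 =2^4*11^(-1)*211^(-1 )*997^1*1997^1*3301^( - 1)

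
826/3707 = 826/3707 = 0.22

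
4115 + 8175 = 12290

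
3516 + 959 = 4475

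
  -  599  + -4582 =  - 5181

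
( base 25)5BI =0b110101011010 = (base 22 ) 718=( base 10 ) 3418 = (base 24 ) 5ma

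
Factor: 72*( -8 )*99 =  - 2^6*3^4*11^1 = - 57024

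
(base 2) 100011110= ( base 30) 9G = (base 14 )166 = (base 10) 286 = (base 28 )a6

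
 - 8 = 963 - 971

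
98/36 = 49/18 = 2.72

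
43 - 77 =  - 34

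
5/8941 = 5/8941 = 0.00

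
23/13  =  23/13=1.77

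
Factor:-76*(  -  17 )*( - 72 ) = -2^5*3^2*17^1*19^1= -  93024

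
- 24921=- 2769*9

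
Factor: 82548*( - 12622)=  - 2^3*3^2*2293^1*6311^1 = - 1041920856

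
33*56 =1848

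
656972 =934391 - 277419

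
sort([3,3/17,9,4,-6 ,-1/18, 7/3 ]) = [ - 6,-1/18 , 3/17,7/3,3, 4,  9] 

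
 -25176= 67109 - 92285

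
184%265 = 184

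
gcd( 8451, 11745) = 27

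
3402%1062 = 216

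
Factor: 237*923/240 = 72917/80 = 2^( - 4) * 5^(-1)*13^1 * 71^1*79^1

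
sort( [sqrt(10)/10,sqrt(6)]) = [ sqrt( 10 )/10 , sqrt( 6 )] 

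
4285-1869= 2416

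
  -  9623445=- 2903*3315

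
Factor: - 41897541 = -3^1*7^1*1995121^1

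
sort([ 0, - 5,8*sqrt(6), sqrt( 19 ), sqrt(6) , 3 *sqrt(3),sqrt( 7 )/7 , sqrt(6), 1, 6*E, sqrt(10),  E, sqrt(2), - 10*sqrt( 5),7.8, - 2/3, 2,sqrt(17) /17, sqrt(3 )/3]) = [ - 10*sqrt ( 5), - 5,-2/3 , 0,sqrt(17)/17 , sqrt(7 ) /7, sqrt( 3)/3,  1,  sqrt(2), 2,  sqrt( 6), sqrt(6),E, sqrt(10), sqrt( 19), 3*sqrt( 3 ), 7.8 , 6*E,8*sqrt(6 )] 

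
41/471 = 41/471 = 0.09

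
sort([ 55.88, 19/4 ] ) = [19/4,55.88] 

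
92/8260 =23/2065 = 0.01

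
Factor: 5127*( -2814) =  - 14427378 = -  2^1*3^2*7^1 * 67^1*1709^1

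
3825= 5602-1777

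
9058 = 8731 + 327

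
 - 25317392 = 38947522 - 64264914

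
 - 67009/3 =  - 67009/3 = -22336.33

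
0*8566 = 0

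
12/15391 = 12/15391=0.00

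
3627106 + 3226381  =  6853487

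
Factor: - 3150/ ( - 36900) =2^( - 1)* 7^1 * 41^( - 1 )  =  7/82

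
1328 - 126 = 1202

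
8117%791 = 207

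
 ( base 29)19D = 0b10001011011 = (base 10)1115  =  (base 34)wr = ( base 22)26F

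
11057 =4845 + 6212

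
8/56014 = 4/28007 = 0.00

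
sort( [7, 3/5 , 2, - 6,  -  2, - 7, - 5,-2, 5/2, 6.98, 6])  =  [-7 , - 6, - 5, - 2,  -  2,  3/5, 2, 5/2, 6,  6.98,7]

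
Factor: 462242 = 2^1*11^1*21011^1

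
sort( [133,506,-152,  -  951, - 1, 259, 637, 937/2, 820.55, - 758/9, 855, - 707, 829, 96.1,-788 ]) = [- 951,-788, - 707,  -  152, - 758/9,-1, 96.1, 133, 259, 937/2,506 , 637,820.55, 829, 855]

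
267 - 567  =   - 300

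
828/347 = 2 + 134/347 = 2.39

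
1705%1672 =33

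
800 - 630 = 170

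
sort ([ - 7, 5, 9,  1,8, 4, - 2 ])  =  [ - 7, - 2,1, 4,5, 8, 9 ] 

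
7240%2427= 2386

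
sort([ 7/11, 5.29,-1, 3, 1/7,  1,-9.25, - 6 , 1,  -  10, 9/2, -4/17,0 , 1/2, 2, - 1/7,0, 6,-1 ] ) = [ - 10, - 9.25,  -  6,-1, - 1,-4/17, - 1/7, 0, 0,1/7, 1/2,7/11,1 , 1 , 2,  3,  9/2, 5.29, 6] 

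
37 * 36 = 1332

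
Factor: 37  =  37^1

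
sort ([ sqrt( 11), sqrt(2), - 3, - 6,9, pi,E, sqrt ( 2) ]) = [-6, - 3, sqrt(2 ) , sqrt( 2), E, pi, sqrt(11), 9]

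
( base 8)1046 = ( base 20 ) 17a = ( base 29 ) IS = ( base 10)550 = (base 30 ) ia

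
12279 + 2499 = 14778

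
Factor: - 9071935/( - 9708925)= 5^ ( - 1 )*83^( - 1)*439^1*4133^1*4679^(- 1) = 1814387/1941785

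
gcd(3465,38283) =21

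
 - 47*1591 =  - 74777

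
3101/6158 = 3101/6158  =  0.50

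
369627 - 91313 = 278314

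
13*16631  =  216203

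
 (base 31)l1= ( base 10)652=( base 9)804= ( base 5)10102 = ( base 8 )1214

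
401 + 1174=1575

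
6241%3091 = 59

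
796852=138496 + 658356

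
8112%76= 56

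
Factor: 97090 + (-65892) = 2^1 * 19^1*821^1 = 31198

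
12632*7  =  88424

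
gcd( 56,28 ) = 28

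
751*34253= 25724003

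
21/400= 21/400 = 0.05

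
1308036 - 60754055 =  - 59446019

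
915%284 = 63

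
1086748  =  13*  83596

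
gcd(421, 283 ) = 1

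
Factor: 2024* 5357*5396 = 2^5*11^2*19^1*23^1*71^1*487^1 = 58506496928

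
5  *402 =2010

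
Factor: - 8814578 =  - 2^1 * 4407289^1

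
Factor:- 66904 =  - 2^3*8363^1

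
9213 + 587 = 9800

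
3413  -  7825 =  - 4412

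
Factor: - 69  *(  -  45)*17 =3^3*5^1*17^1*23^1=   52785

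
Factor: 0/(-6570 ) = 0^1 = 0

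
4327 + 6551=10878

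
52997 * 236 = 12507292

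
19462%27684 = 19462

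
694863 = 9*77207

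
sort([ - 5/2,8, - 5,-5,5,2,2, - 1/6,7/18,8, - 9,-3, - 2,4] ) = [ - 9,-5, - 5,  -  3,  -  5/2,  -  2 , - 1/6,7/18,2,2,4,5,  8, 8]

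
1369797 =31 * 44187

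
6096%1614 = 1254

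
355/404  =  355/404= 0.88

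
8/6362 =4/3181 = 0.00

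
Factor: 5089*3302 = 2^1 * 7^1*13^1*127^1*727^1 = 16803878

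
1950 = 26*75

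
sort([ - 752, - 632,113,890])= [ - 752, - 632,113, 890] 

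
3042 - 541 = 2501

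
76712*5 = 383560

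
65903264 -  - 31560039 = 97463303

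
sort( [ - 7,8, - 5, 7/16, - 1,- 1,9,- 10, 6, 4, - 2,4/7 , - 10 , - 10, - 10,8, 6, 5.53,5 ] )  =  [ - 10,  -  10, - 10, - 10 , - 7,-5, - 2, - 1, - 1, 7/16,  4/7,4,5,5.53,6,6, 8,  8 , 9 ] 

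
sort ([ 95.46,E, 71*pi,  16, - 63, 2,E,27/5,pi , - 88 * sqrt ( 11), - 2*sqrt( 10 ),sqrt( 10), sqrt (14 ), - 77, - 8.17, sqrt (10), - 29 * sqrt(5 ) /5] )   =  [  -  88*sqrt(11 ), - 77, - 63,-29*sqrt(5) /5, - 8.17, - 2 *sqrt( 10),2,E,E,pi, sqrt (10),  sqrt ( 10),  sqrt(14),27/5, 16 , 95.46,  71*pi]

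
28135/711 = 39+406/711 =39.57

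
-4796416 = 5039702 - 9836118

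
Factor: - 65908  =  - 2^2*16477^1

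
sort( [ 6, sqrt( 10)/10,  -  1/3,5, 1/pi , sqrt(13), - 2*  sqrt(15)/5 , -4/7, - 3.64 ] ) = [ - 3.64 ,- 2* sqrt ( 15 )/5, - 4/7, - 1/3 , sqrt(10)/10, 1/pi , sqrt( 13 ),5, 6] 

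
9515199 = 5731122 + 3784077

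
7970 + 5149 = 13119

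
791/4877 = 791/4877 = 0.16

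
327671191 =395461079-67789888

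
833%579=254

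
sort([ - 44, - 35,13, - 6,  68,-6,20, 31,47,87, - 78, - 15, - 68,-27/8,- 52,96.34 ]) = [ - 78, - 68, - 52, - 44, - 35, - 15,-6, - 6,-27/8,13,20,31,47, 68,87,96.34] 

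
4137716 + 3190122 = 7327838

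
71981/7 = 10283=10283.00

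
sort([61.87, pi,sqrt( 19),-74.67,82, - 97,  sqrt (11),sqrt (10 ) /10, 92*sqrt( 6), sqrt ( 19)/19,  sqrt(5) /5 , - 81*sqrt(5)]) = [-81*sqrt(  5), - 97, - 74.67, sqrt(19) /19 , sqrt ( 10) /10,  sqrt( 5 )/5, pi,sqrt( 11 ), sqrt( 19 ),61.87,82,92*sqrt(6 ) ]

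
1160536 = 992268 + 168268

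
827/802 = 1+25/802 = 1.03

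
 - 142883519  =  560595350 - 703478869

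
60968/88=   7621/11= 692.82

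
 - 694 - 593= -1287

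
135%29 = 19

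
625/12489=625/12489 = 0.05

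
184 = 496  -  312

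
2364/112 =591/28= 21.11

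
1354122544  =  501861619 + 852260925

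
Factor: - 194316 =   -  2^2*3^1*16193^1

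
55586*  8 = 444688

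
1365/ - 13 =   -  105+ 0/1 = - 105.00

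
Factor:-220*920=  - 202400 = -2^5*5^2*11^1 *23^1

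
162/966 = 27/161 = 0.17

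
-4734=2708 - 7442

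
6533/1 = 6533 = 6533.00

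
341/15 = 341/15 = 22.73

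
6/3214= 3/1607  =  0.00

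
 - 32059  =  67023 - 99082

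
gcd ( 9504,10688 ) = 32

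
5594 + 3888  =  9482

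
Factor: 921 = 3^1 * 307^1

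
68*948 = 64464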